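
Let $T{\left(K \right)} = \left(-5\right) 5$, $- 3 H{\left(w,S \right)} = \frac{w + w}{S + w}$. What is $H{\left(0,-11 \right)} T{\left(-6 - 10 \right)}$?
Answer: $0$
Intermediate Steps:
$H{\left(w,S \right)} = - \frac{2 w}{3 \left(S + w\right)}$ ($H{\left(w,S \right)} = - \frac{\left(w + w\right) \frac{1}{S + w}}{3} = - \frac{2 w \frac{1}{S + w}}{3} = - \frac{2 w}{3 \left(S + w\right)}$)
$T{\left(K \right)} = -25$
$H{\left(0,-11 \right)} T{\left(-6 - 10 \right)} = \left(-2\right) 0 \frac{1}{3 \left(-11\right) + 3 \cdot 0} \left(-25\right) = \left(-2\right) 0 \frac{1}{-33 + 0} \left(-25\right) = \left(-2\right) 0 \frac{1}{-33} \left(-25\right) = \left(-2\right) 0 \left(- \frac{1}{33}\right) \left(-25\right) = 0 \left(-25\right) = 0$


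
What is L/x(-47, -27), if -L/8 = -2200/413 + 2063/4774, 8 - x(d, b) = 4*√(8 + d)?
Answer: 2757366/6055819 + 1378683*I*√39/6055819 ≈ 0.45533 + 1.4218*I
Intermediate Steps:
x(d, b) = 8 - 4*√(8 + d)
L = 5514732/140833 (L = -8*(-2200/413 + 2063/4774) = -8*(-1378683/281666) = 5514732/140833 ≈ 39.158)
L/x(-47, -27) = 5514732/(140833*(8 - 4*√(8 - 47))) = 5514732/(140833*(8 - 4*I*√39))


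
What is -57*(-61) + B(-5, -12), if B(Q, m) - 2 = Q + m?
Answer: 3462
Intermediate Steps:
B(Q, m) = 2 + Q + m (B(Q, m) = 2 + (Q + m) = 2 + Q + m)
-57*(-61) + B(-5, -12) = -57*(-61) + (2 - 5 - 12) = 3477 - 15 = 3462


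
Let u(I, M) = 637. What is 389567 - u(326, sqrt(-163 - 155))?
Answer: 388930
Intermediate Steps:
389567 - u(326, sqrt(-163 - 155)) = 389567 - 1*637 = 389567 - 637 = 388930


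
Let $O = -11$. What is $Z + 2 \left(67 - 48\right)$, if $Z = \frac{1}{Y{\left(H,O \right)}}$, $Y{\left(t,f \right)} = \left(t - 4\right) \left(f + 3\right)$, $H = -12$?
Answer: $\frac{4865}{128} \approx 38.008$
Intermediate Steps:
$Y{\left(t,f \right)} = \left(-4 + t\right) \left(3 + f\right)$
$Z = \frac{1}{128}$ ($Z = \frac{1}{-12 - -44 + 3 \left(-12\right) - -132} = \frac{1}{-12 + 44 - 36 + 132} = \frac{1}{128} \approx 0.0078125$)
$Z + 2 \left(67 - 48\right) = \frac{1}{128} + 2 \left(67 - 48\right) = \frac{1}{128} + 2 \cdot 19 = \frac{1}{128} + 38 = \frac{4865}{128}$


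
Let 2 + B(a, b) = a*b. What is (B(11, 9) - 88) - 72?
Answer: -63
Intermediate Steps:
B(a, b) = -2 + a*b
(B(11, 9) - 88) - 72 = ((-2 + 11*9) - 88) - 72 = ((-2 + 99) - 88) - 72 = (97 - 88) - 72 = 9 - 72 = -63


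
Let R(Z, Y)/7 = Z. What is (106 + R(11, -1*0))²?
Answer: 33489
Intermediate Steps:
R(Z, Y) = 7*Z
(106 + R(11, -1*0))² = (106 + 7*11)² = (106 + 77)² = 183² = 33489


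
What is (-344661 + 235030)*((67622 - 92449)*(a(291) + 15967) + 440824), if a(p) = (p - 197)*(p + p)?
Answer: 192315511579031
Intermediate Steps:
a(p) = 2*p*(-197 + p) (a(p) = (-197 + p)*(2*p) = 2*p*(-197 + p))
(-344661 + 235030)*((67622 - 92449)*(a(291) + 15967) + 440824) = (-344661 + 235030)*((67622 - 92449)*(2*291*(-197 + 291) + 15967) + 440824) = -109631*(-24827*(2*291*94 + 15967) + 440824) = -109631*(-24827*(54708 + 15967) + 440824) = -109631*(-24827*70675 + 440824) = -109631*(-1754648225 + 440824) = -109631*(-1754207401) = 192315511579031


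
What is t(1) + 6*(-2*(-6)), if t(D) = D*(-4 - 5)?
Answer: 63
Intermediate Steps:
t(D) = -9*D (t(D) = D*(-9) = -9*D)
t(1) + 6*(-2*(-6)) = -9*1 + 6*(-2*(-6)) = -9 + 6*12 = -9 + 72 = 63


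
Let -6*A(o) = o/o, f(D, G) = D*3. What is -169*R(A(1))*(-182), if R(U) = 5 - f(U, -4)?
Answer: 169169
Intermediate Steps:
f(D, G) = 3*D
A(o) = -1/6 (A(o) = -o/(6*o) = -1/6*1 = -1/6)
R(U) = 5 - 3*U
-169*R(A(1))*(-182) = -169*(5 - 3*(-1/6))*(-182) = -169*(5 + 1/2)*(-182) = -169*11/2*(-182) = -1859/2*(-182) = 169169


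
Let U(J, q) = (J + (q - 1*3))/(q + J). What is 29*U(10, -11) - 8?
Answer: 108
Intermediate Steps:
U(J, q) = (-3 + J + q)/(J + q) (U(J, q) = (J + (q - 3))/(J + q) = (J + (-3 + q))/(J + q) = (-3 + J + q)/(J + q))
29*U(10, -11) - 8 = 29*((-3 + 10 - 11)/(10 - 11)) - 8 = 29*(-4/(-1)) - 8 = 29*(-1*(-4)) - 8 = 29*4 - 8 = 116 - 8 = 108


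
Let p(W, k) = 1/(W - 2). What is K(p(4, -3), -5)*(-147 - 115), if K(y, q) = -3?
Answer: 786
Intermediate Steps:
p(W, k) = 1/(-2 + W)
K(p(4, -3), -5)*(-147 - 115) = -3*(-147 - 115) = -3*(-262) = 786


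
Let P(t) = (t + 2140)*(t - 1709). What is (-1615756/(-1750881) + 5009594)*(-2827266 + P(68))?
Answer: -18859826519854977860/583627 ≈ -3.2315e+13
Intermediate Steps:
P(t) = (-1709 + t)*(2140 + t) (P(t) = (2140 + t)*(-1709 + t) = (-1709 + t)*(2140 + t))
(-1615756/(-1750881) + 5009594)*(-2827266 + P(68)) = (-1615756/(-1750881) + 5009594)*(-2827266 + (-3657260 + 68**2 + 431*68)) = (-1615756*(-1/1750881) + 5009594)*(-2827266 + (-3657260 + 4624 + 29308)) = (1615756/1750881 + 5009594)*(-2827266 - 3623328) = (8771204568070/1750881)*(-6450594) = -18859826519854977860/583627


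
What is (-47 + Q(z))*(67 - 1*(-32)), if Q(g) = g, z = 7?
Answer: -3960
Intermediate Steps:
(-47 + Q(z))*(67 - 1*(-32)) = (-47 + 7)*(67 - 1*(-32)) = -40*(67 + 32) = -40*99 = -3960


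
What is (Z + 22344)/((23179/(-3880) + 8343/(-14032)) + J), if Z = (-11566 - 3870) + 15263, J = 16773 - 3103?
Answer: 150885183920/92986756079 ≈ 1.6227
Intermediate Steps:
J = 13670
Z = -173 (Z = -15436 + 15263 = -173)
(Z + 22344)/((23179/(-3880) + 8343/(-14032)) + J) = (-173 + 22344)/((23179/(-3880) + 8343/(-14032)) + 13670) = 22171/((23179*(-1/3880) + 8343*(-1/14032)) + 13670) = 22171/((-23179/3880 - 8343/14032) + 13670) = 22171/(-44702321/6805520 + 13670) = 22171/(92986756079/6805520) = 22171*(6805520/92986756079) = 150885183920/92986756079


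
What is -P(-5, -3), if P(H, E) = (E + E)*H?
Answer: -30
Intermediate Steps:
P(H, E) = 2*E*H (P(H, E) = (2*E)*H = 2*E*H)
-P(-5, -3) = -2*(-3)*(-5) = -1*30 = -30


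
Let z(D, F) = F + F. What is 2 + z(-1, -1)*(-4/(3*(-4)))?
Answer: 4/3 ≈ 1.3333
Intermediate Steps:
z(D, F) = 2*F
2 + z(-1, -1)*(-4/(3*(-4))) = 2 + (2*(-1))*(-4/(3*(-4))) = 2 - (-8)/(-12) = 2 - (-8)*(-1)/12 = 2 - 2*1/3 = 2 - 2/3 = 4/3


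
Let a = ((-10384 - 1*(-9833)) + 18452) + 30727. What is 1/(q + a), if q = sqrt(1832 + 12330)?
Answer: 24314/1182334111 - sqrt(14162)/2364668222 ≈ 2.0514e-5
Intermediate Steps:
q = sqrt(14162) ≈ 119.00
a = 48628 (a = ((-10384 + 9833) + 18452) + 30727 = (-551 + 18452) + 30727 = 17901 + 30727 = 48628)
1/(q + a) = 1/(sqrt(14162) + 48628) = 1/(48628 + sqrt(14162))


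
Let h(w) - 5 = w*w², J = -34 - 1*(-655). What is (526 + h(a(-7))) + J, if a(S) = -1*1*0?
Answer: 1152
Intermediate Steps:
a(S) = 0 (a(S) = -1*0 = 0)
J = 621 (J = -34 + 655 = 621)
h(w) = 5 + w³ (h(w) = 5 + w*w² = 5 + w³)
(526 + h(a(-7))) + J = (526 + (5 + 0³)) + 621 = (526 + (5 + 0)) + 621 = (526 + 5) + 621 = 531 + 621 = 1152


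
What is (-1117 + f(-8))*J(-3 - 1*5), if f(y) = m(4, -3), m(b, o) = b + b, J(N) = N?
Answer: 8872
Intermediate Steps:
m(b, o) = 2*b
f(y) = 8 (f(y) = 2*4 = 8)
(-1117 + f(-8))*J(-3 - 1*5) = (-1117 + 8)*(-3 - 1*5) = -1109*(-3 - 5) = -1109*(-8) = 8872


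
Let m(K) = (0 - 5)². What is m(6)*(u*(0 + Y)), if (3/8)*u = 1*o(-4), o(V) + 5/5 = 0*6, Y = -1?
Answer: 200/3 ≈ 66.667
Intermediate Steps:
o(V) = -1 (o(V) = -1 + 0*6 = -1 + 0 = -1)
m(K) = 25 (m(K) = (-5)² = 25)
u = -8/3 (u = 8*(1*(-1))/3 = (8/3)*(-1) = -8/3 ≈ -2.6667)
m(6)*(u*(0 + Y)) = 25*(-8*(0 - 1)/3) = 25*(-8/3*(-1)) = 25*(8/3) = 200/3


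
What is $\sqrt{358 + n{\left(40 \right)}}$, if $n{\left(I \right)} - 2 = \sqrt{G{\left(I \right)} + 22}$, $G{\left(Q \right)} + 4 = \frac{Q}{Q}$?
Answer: $\sqrt{360 + \sqrt{19}} \approx 19.088$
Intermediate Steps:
$G{\left(Q \right)} = -3$ ($G{\left(Q \right)} = -4 + \frac{Q}{Q} = -4 + 1 = -3$)
$n{\left(I \right)} = 2 + \sqrt{19}$ ($n{\left(I \right)} = 2 + \sqrt{-3 + 22} = 2 + \sqrt{19}$)
$\sqrt{358 + n{\left(40 \right)}} = \sqrt{358 + \left(2 + \sqrt{19}\right)} = \sqrt{360 + \sqrt{19}}$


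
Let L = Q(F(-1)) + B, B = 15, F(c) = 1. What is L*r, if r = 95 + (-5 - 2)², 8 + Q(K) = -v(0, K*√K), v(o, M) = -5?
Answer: 1728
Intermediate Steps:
Q(K) = -3 (Q(K) = -8 - 1*(-5) = -8 + 5 = -3)
r = 144 (r = 95 + (-7)² = 95 + 49 = 144)
L = 12 (L = -3 + 15 = 12)
L*r = 12*144 = 1728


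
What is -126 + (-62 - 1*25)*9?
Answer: -909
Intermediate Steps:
-126 + (-62 - 1*25)*9 = -126 + (-62 - 25)*9 = -126 - 87*9 = -126 - 783 = -909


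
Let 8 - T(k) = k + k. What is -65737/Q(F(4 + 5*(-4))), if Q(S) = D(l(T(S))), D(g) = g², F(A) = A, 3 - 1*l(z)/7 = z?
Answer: -9391/9583 ≈ -0.97996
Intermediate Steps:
T(k) = 8 - 2*k (T(k) = 8 - (k + k) = 8 - 2*k)
l(z) = 21 - 7*z
Q(S) = (-35 + 14*S)² (Q(S) = (21 - 7*(8 - 2*S))² = (21 + (-56 + 14*S))² = (-35 + 14*S)²)
-65737/Q(F(4 + 5*(-4))) = -65737*1/(49*(5 - 2*(4 + 5*(-4)))²) = -65737*1/(49*(5 - 2*(4 - 20))²) = -65737*1/(49*(5 - 2*(-16))²) = -65737*1/(49*(5 + 32)²) = -65737/(49*37²) = -65737/(49*1369) = -65737/67081 = -65737*1/67081 = -9391/9583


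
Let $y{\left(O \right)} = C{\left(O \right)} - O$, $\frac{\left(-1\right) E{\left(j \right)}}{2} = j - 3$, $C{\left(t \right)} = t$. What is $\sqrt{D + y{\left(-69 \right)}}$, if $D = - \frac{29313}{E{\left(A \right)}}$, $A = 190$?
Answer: $\frac{3 \sqrt{1218118}}{374} \approx 8.8531$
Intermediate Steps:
$E{\left(j \right)} = 6 - 2 j$ ($E{\left(j \right)} = - 2 \left(j - 3\right) = - 2 \left(-3 + j\right) = 6 - 2 j$)
$y{\left(O \right)} = 0$ ($y{\left(O \right)} = O - O = 0$)
$D = \frac{29313}{374}$ ($D = - \frac{29313}{6 - 380} = - \frac{29313}{-374} = \left(-29313\right) \left(- \frac{1}{374}\right) = \frac{29313}{374} \approx 78.377$)
$\sqrt{D + y{\left(-69 \right)}} = \sqrt{\frac{29313}{374} + 0} = \sqrt{\frac{29313}{374}} = \frac{3 \sqrt{1218118}}{374}$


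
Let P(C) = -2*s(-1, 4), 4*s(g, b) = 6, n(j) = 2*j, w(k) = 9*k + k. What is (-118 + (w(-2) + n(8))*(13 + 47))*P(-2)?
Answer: 1074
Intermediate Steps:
w(k) = 10*k
s(g, b) = 3/2 (s(g, b) = (¼)*6 = 3/2)
P(C) = -3 (P(C) = -2*3/2 = -3)
(-118 + (w(-2) + n(8))*(13 + 47))*P(-2) = (-118 + (10*(-2) + 2*8)*(13 + 47))*(-3) = (-118 + (-20 + 16)*60)*(-3) = (-118 - 4*60)*(-3) = (-118 - 240)*(-3) = -358*(-3) = 1074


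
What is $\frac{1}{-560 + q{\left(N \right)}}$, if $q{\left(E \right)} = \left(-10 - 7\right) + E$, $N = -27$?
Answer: $- \frac{1}{604} \approx -0.0016556$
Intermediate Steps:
$q{\left(E \right)} = -17 + E$ ($q{\left(E \right)} = \left(-10 - 7\right) + E = -17 + E$)
$\frac{1}{-560 + q{\left(N \right)}} = \frac{1}{-560 - 44} = \frac{1}{-604} = - \frac{1}{604}$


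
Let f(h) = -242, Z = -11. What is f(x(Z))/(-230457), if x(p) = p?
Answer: 242/230457 ≈ 0.0010501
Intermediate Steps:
f(x(Z))/(-230457) = -242/(-230457) = -242*(-1/230457) = 242/230457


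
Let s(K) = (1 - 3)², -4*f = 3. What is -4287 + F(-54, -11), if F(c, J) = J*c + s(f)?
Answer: -3689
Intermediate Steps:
f = -¾ (f = -¼*3 = -¾ ≈ -0.75000)
s(K) = 4 (s(K) = (-2)² = 4)
F(c, J) = 4 + J*c (F(c, J) = J*c + 4 = 4 + J*c)
-4287 + F(-54, -11) = -4287 + (4 - 11*(-54)) = -4287 + (4 + 594) = -4287 + 598 = -3689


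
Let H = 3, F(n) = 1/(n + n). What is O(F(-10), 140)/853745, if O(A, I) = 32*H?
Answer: 96/853745 ≈ 0.00011245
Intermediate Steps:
F(n) = 1/(2*n)
O(A, I) = 96 (O(A, I) = 32*3 = 96)
O(F(-10), 140)/853745 = 96/853745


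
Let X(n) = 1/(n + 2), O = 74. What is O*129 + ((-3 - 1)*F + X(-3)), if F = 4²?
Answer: 9481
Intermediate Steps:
F = 16
X(n) = 1/(2 + n)
O*129 + ((-3 - 1)*F + X(-3)) = 74*129 + ((-3 - 1)*16 + 1/(2 - 3)) = 9546 + (-4*16 + 1/(-1)) = 9546 + (-64 - 1) = 9546 - 65 = 9481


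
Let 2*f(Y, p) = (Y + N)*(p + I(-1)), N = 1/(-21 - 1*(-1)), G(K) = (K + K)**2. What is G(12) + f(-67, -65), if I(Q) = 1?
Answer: 13608/5 ≈ 2721.6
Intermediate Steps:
G(K) = 4*K**2 (G(K) = (2*K)**2 = 4*K**2)
N = -1/20 (N = 1/(-21 + 1) = 1/(-20) = -1/20 ≈ -0.050000)
f(Y, p) = (1 + p)*(-1/20 + Y)/2 (f(Y, p) = ((Y - 1/20)*(p + 1))/2 = ((-1/20 + Y)*(1 + p))/2 = ((1 + p)*(-1/20 + Y))/2 = (1 + p)*(-1/20 + Y)/2)
G(12) + f(-67, -65) = 4*12**2 + (-1/40 + (1/2)*(-67) - 1/40*(-65) + (1/2)*(-67)*(-65)) = 4*144 + (-1/40 - 67/2 + 13/8 + 4355/2) = 576 + 10728/5 = 13608/5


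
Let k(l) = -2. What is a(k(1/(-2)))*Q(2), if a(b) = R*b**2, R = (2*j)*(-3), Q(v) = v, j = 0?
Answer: 0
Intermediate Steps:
R = 0 (R = (2*0)*(-3) = 0*(-3) = 0)
a(b) = 0 (a(b) = 0*b**2 = 0)
a(k(1/(-2)))*Q(2) = 0*2 = 0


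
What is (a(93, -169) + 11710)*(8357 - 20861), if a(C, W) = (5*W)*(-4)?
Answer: -188685360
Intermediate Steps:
a(C, W) = -20*W
(a(93, -169) + 11710)*(8357 - 20861) = (-20*(-169) + 11710)*(8357 - 20861) = (3380 + 11710)*(-12504) = 15090*(-12504) = -188685360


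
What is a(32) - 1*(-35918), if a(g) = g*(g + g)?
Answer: 37966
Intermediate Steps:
a(g) = 2*g² (a(g) = g*(2*g) = 2*g²)
a(32) - 1*(-35918) = 2*32² - 1*(-35918) = 2*1024 + 35918 = 2048 + 35918 = 37966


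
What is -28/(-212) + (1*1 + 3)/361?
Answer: 2739/19133 ≈ 0.14316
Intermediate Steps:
-28/(-212) + (1*1 + 3)/361 = -28*(-1/212) + (1 + 3)*(1/361) = 7/53 + 4*(1/361) = 7/53 + 4/361 = 2739/19133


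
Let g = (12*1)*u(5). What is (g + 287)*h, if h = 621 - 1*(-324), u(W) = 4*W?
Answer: 498015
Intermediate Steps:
g = 240 (g = (12*1)*(4*5) = 12*20 = 240)
h = 945 (h = 621 + 324 = 945)
(g + 287)*h = (240 + 287)*945 = 527*945 = 498015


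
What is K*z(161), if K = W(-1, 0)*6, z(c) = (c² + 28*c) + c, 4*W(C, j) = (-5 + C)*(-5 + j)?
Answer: 1376550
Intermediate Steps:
W(C, j) = (-5 + C)*(-5 + j)/4 (W(C, j) = ((-5 + C)*(-5 + j))/4 = (-5 + C)*(-5 + j)/4)
z(c) = c² + 29*c
K = 45 (K = (25/4 - 5/4*(-1) - 5/4*0 + (¼)*(-1)*0)*6 = (25/4 + 5/4 + 0 + 0)*6 = (15/2)*6 = 45)
K*z(161) = 45*(161*(29 + 161)) = 45*(161*190) = 45*30590 = 1376550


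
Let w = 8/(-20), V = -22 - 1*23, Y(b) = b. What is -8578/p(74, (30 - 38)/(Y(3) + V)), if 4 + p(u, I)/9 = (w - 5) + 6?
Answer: 42890/153 ≈ 280.33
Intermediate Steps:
V = -45 (V = -22 - 23 = -45)
w = -2/5 (w = 8*(-1/20) = -2/5 ≈ -0.40000)
p(u, I) = -153/5 (p(u, I) = -36 + 9*((-2/5 - 5) + 6) = -36 + 9*(-27/5 + 6) = -36 + 9*(3/5) = -36 + 27/5 = -153/5)
-8578/p(74, (30 - 38)/(Y(3) + V)) = -8578/(-153/5) = -8578*(-5/153) = 42890/153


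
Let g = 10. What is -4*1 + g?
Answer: 6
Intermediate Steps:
-4*1 + g = -4*1 + 10 = -4 + 10 = 6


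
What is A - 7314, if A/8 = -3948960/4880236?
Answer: -8931409446/1220059 ≈ -7320.5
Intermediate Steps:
A = -7897920/1220059 (A = 8*(-3948960/4880236) = 8*(-3948960*1/4880236) = 8*(-987240/1220059) = -7897920/1220059 ≈ -6.4734)
A - 7314 = -7897920/1220059 - 7314 = -8931409446/1220059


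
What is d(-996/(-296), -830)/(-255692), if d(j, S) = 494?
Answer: -247/127846 ≈ -0.0019320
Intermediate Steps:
d(-996/(-296), -830)/(-255692) = 494/(-255692) = 494*(-1/255692) = -247/127846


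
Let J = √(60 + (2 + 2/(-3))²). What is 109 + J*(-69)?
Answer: 109 - 46*√139 ≈ -433.33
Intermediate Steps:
J = 2*√139/3 (J = √(60 + (2 + 2*(-⅓))²) = √(60 + (2 - ⅔)²) = √(60 + (4/3)²) = √(60 + 16/9) = √(556/9) = 2*√139/3 ≈ 7.8599)
109 + J*(-69) = 109 + (2*√139/3)*(-69) = 109 - 46*√139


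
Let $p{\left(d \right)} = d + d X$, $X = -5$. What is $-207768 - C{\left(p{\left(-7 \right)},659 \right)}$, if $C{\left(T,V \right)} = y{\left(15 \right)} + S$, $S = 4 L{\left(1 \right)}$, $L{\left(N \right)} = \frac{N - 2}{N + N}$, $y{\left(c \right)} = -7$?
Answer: $-207759$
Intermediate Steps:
$L{\left(N \right)} = \frac{-2 + N}{2 N}$
$p{\left(d \right)} = - 4 d$ ($p{\left(d \right)} = d + d \left(-5\right) = d - 5 d = - 4 d$)
$S = -2$ ($S = 4 \frac{-2 + 1}{2 \cdot 1} = 4 \cdot \frac{1}{2} \cdot 1 \left(-1\right) = 4 \left(- \frac{1}{2}\right) = -2$)
$C{\left(T,V \right)} = -9$ ($C{\left(T,V \right)} = -7 - 2 = -9$)
$-207768 - C{\left(p{\left(-7 \right)},659 \right)} = -207768 - -9 = -207768 + 9 = -207759$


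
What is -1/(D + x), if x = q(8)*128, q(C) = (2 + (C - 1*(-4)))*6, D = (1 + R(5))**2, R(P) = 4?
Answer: -1/10777 ≈ -9.2790e-5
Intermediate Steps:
D = 25 (D = (1 + 4)**2 = 5**2 = 25)
q(C) = 36 + 6*C (q(C) = (2 + (C + 4))*6 = (2 + (4 + C))*6 = (6 + C)*6 = 36 + 6*C)
x = 10752 (x = (36 + 6*8)*128 = (36 + 48)*128 = 84*128 = 10752)
-1/(D + x) = -1/(25 + 10752) = -1/10777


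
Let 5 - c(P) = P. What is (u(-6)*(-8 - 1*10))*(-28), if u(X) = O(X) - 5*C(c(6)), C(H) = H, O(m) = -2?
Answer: 1512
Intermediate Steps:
c(P) = 5 - P
u(X) = 3 (u(X) = -2 - 5*(5 - 1*6) = -2 - 5*(5 - 6) = -2 - 5*(-1) = -2 + 5 = 3)
(u(-6)*(-8 - 1*10))*(-28) = (3*(-8 - 1*10))*(-28) = (3*(-8 - 10))*(-28) = (3*(-18))*(-28) = -54*(-28) = 1512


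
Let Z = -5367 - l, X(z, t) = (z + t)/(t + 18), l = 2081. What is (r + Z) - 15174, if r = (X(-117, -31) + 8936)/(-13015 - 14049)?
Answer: -1989814955/87958 ≈ -22622.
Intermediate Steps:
X(z, t) = (t + z)/(18 + t)
Z = -7448 (Z = -5367 - 1*2081 = -5367 - 2081 = -7448)
r = -29079/87958 (r = ((-31 - 117)/(18 - 31) + 8936)/(-13015 - 14049) = (-148/(-13) + 8936)/(-27064) = (-1/13*(-148) + 8936)*(-1/27064) = (148/13 + 8936)*(-1/27064) = (116316/13)*(-1/27064) = -29079/87958 ≈ -0.33060)
(r + Z) - 15174 = (-29079/87958 - 7448) - 15174 = -655140263/87958 - 15174 = -1989814955/87958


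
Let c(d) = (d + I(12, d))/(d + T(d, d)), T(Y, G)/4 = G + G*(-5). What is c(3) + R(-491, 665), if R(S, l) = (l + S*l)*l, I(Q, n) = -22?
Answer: -9751061231/45 ≈ -2.1669e+8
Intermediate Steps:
T(Y, G) = -16*G (T(Y, G) = 4*(G + G*(-5)) = 4*(G - 5*G) = 4*(-4*G) = -16*G)
R(S, l) = l*(l + S*l)
c(d) = -(-22 + d)/(15*d) (c(d) = (d - 22)/(d - 16*d) = (-22 + d)/((-15*d)) = (-22 + d)*(-1/(15*d)) = -(-22 + d)/(15*d))
c(3) + R(-491, 665) = (1/15)*(22 - 1*3)/3 + 665²*(1 - 491) = (1/15)*(⅓)*(22 - 3) + 442225*(-490) = (1/15)*(⅓)*19 - 216690250 = 19/45 - 216690250 = -9751061231/45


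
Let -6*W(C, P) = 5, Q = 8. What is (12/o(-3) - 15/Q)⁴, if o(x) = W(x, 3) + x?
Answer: 719512794081/1146228736 ≈ 627.72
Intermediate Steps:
W(C, P) = -⅚ (W(C, P) = -⅙*5 = -⅚)
o(x) = -⅚ + x
(12/o(-3) - 15/Q)⁴ = (12/(-⅚ - 3) - 15/8)⁴ = (12/(-23/6) - 15*⅛)⁴ = (12*(-6/23) - 15/8)⁴ = (-72/23 - 15/8)⁴ = (-921/184)⁴ = 719512794081/1146228736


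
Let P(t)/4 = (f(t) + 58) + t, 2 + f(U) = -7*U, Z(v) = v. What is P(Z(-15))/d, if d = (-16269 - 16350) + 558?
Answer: -584/32061 ≈ -0.018215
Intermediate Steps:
f(U) = -2 - 7*U
d = -32061 (d = -32619 + 558 = -32061)
P(t) = 224 - 24*t (P(t) = 4*(((-2 - 7*t) + 58) + t) = 4*((56 - 7*t) + t) = 4*(56 - 6*t) = 224 - 24*t)
P(Z(-15))/d = (224 - 24*(-15))/(-32061) = (224 + 360)*(-1/32061) = 584*(-1/32061) = -584/32061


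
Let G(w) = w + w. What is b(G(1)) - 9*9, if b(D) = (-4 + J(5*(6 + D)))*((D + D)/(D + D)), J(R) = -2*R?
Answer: -165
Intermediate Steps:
G(w) = 2*w
b(D) = -64 - 10*D (b(D) = (-4 - 10*(6 + D))*((D + D)/(D + D)) = (-4 - 2*(30 + 5*D))*((2*D)/((2*D))) = (-4 + (-60 - 10*D))*((2*D)*(1/(2*D))) = (-64 - 10*D)*1 = -64 - 10*D)
b(G(1)) - 9*9 = (-64 - 20) - 9*9 = (-64 - 10*2) - 81 = (-64 - 20) - 81 = -84 - 81 = -165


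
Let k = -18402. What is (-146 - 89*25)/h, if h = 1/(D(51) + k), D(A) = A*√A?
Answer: 43631142 - 120921*√51 ≈ 4.2768e+7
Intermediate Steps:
D(A) = A^(3/2)
h = 1/(-18402 + 51*√51) (h = 1/(51^(3/2) - 18402) = 1/(51*√51 - 18402) = 1/(-18402 + 51*√51) ≈ -5.5439e-5)
(-146 - 89*25)/h = (-146 - 89*25)/(-6134/112833651 - 17*√51/112833651) = (-146 - 2225)/(-6134/112833651 - 17*√51/112833651) = -2371/(-6134/112833651 - 17*√51/112833651)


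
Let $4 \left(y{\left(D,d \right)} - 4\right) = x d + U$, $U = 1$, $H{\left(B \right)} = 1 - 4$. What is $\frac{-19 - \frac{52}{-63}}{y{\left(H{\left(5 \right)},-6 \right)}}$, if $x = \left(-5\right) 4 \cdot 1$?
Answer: $- \frac{4580}{8631} \approx -0.53065$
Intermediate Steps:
$H{\left(B \right)} = -3$ ($H{\left(B \right)} = 1 - 4 = -3$)
$x = -20$ ($x = \left(-20\right) 1 = -20$)
$y{\left(D,d \right)} = \frac{17}{4} - 5 d$ ($y{\left(D,d \right)} = 4 + \frac{- 20 d + 1}{4} = 4 + \frac{1 - 20 d}{4} = 4 - \left(- \frac{1}{4} + 5 d\right) = \frac{17}{4} - 5 d$)
$\frac{-19 - \frac{52}{-63}}{y{\left(H{\left(5 \right)},-6 \right)}} = \frac{-19 - \frac{52}{-63}}{\frac{17}{4} - -30} = \frac{-19 - - \frac{52}{63}}{\frac{17}{4} + 30} = \frac{-19 + \frac{52}{63}}{\frac{137}{4}} = \left(- \frac{1145}{63}\right) \frac{4}{137} = - \frac{4580}{8631}$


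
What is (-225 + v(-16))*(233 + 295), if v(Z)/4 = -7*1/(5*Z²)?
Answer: -2376231/20 ≈ -1.1881e+5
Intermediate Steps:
v(Z) = -28/(5*Z²) (v(Z) = 4*(-7*1/(5*Z²)) = 4*(-7/(5*Z²)) = -28/(5*Z²))
(-225 + v(-16))*(233 + 295) = (-225 - 28/5/(-16)²)*(233 + 295) = (-225 - 28/5*1/256)*528 = (-225 - 7/320)*528 = -72007/320*528 = -2376231/20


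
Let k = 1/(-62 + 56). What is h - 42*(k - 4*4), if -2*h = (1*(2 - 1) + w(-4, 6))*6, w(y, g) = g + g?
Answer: 640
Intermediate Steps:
w(y, g) = 2*g
k = -1/6 (k = 1/(-6) = -1/6 ≈ -0.16667)
h = -39 (h = -(1*(2 - 1) + 2*6)*6/2 = -(1*1 + 12)*6/2 = -(1 + 12)*6/2 = -13*6/2 = -1/2*78 = -39)
h - 42*(k - 4*4) = -39 - 42*(-1/6 - 4*4) = -39 - 42*(-1/6 - 1*16) = -39 - 42*(-1/6 - 16) = -39 - 42*(-97/6) = -39 + 679 = 640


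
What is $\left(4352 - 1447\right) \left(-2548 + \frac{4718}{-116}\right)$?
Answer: $- \frac{436165415}{58} \approx -7.5201 \cdot 10^{6}$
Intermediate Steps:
$\left(4352 - 1447\right) \left(-2548 + \frac{4718}{-116}\right) = 2905 \left(-2548 + 4718 \left(- \frac{1}{116}\right)\right) = 2905 \left(-2548 - \frac{2359}{58}\right) = 2905 \left(- \frac{150143}{58}\right) = - \frac{436165415}{58}$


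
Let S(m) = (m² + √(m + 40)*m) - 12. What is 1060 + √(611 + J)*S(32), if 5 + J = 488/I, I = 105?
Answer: 1060 + 128*√3366195/35 + 1012*√6732390/105 ≈ 32778.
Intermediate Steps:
J = -37/105 (J = -5 + 488/105 = -37/105 ≈ -0.35238)
S(m) = -12 + m² + m*√(40 + m) (S(m) = (m² + √(40 + m)*m) - 12 = (m² + m*√(40 + m)) - 12 = -12 + m² + m*√(40 + m))
1060 + √(611 + J)*S(32) = 1060 + √(611 - 37/105)*(-12 + 32² + 32*√(40 + 32)) = 1060 + √(64118/105)*(-12 + 1024 + 32*√72) = 1060 + (√6732390/105)*(-12 + 1024 + 32*(6*√2)) = 1060 + (√6732390/105)*(-12 + 1024 + 192*√2) = 1060 + (√6732390/105)*(1012 + 192*√2) = 1060 + √6732390*(1012 + 192*√2)/105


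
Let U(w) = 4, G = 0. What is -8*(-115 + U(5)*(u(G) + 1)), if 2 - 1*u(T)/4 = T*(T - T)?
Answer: 632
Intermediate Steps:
u(T) = 8 (u(T) = 8 - 4*T*(T - T) = 8 - 4*T*0 = 8 - 4*0 = 8 + 0 = 8)
-8*(-115 + U(5)*(u(G) + 1)) = -8*(-115 + 4*(8 + 1)) = -8*(-115 + 4*9) = -8*(-115 + 36) = -8*(-79) = 632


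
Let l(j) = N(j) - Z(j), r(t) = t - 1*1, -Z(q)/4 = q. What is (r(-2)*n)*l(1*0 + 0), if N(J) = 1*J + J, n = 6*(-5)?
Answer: 0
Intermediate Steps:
n = -30
N(J) = 2*J (N(J) = J + J = 2*J)
Z(q) = -4*q
r(t) = -1 + t (r(t) = t - 1 = -1 + t)
l(j) = 6*j (l(j) = 2*j - (-4)*j = 2*j + 4*j = 6*j)
(r(-2)*n)*l(1*0 + 0) = ((-1 - 2)*(-30))*(6*(1*0 + 0)) = (-3*(-30))*(6*(0 + 0)) = 90*(6*0) = 90*0 = 0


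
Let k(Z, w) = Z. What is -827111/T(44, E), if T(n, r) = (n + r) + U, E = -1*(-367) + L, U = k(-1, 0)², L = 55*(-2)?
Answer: -827111/302 ≈ -2738.8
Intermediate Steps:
L = -110
U = 1 (U = (-1)² = 1)
E = 257 (E = -1*(-367) - 110 = 367 - 110 = 257)
T(n, r) = 1 + n + r (T(n, r) = (n + r) + 1 = 1 + n + r)
-827111/T(44, E) = -827111/(1 + 44 + 257) = -827111/302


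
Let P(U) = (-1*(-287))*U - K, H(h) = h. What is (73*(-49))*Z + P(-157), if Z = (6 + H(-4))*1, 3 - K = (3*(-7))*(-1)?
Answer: -52195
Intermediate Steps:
K = -18 (K = 3 - 3*(-7)*(-1) = 3 - (-21)*(-1) = 3 - 1*21 = 3 - 21 = -18)
Z = 2 (Z = (6 - 4)*1 = 2*1 = 2)
P(U) = 18 + 287*U (P(U) = (-1*(-287))*U - 1*(-18) = 287*U + 18 = 18 + 287*U)
(73*(-49))*Z + P(-157) = (73*(-49))*2 + (18 + 287*(-157)) = -3577*2 + (18 - 45059) = -7154 - 45041 = -52195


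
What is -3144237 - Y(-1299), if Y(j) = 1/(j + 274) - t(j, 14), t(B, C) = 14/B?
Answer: -4186472972626/1331475 ≈ -3.1442e+6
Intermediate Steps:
Y(j) = 1/(274 + j) - 14/j (Y(j) = 1/(j + 274) - 14/j = 1/(274 + j) - 14/j)
-3144237 - Y(-1299) = -3144237 - (-3836 - 13*(-1299))/((-1299)*(274 - 1299)) = -3144237 - (-1)*(-3836 + 16887)/(1299*(-1025)) = -3144237 - (-1)*(-1)*13051/(1299*1025) = -3144237 - 1*13051/1331475 = -3144237 - 13051/1331475 = -4186472972626/1331475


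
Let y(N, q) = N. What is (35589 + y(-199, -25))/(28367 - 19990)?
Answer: 35390/8377 ≈ 4.2247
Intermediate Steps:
(35589 + y(-199, -25))/(28367 - 19990) = (35589 - 199)/(28367 - 19990) = 35390/8377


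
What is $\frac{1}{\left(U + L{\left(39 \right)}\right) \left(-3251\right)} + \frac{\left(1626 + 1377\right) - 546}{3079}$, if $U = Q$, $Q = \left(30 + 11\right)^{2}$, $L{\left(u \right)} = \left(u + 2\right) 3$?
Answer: $\frac{14409820349}{18057731516} \approx 0.79799$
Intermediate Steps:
$L{\left(u \right)} = 6 + 3 u$ ($L{\left(u \right)} = \left(2 + u\right) 3 = 6 + 3 u$)
$Q = 1681$ ($Q = 41^{2} = 1681$)
$U = 1681$
$\frac{1}{\left(U + L{\left(39 \right)}\right) \left(-3251\right)} + \frac{\left(1626 + 1377\right) - 546}{3079} = \frac{1}{\left(1681 + \left(6 + 3 \cdot 39\right)\right) \left(-3251\right)} + \frac{\left(1626 + 1377\right) - 546}{3079} = \frac{1}{1681 + \left(6 + 117\right)} \left(- \frac{1}{3251}\right) + \left(3003 - 546\right) \frac{1}{3079} = \frac{1}{1681 + 123} \left(- \frac{1}{3251}\right) + 2457 \cdot \frac{1}{3079} = \frac{1}{1804} \left(- \frac{1}{3251}\right) + \frac{2457}{3079} = - \frac{1}{5864804} + \frac{2457}{3079} = \frac{14409820349}{18057731516}$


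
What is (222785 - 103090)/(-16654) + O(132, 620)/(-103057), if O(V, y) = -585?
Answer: -12325665025/1716311278 ≈ -7.1815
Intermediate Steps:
(222785 - 103090)/(-16654) + O(132, 620)/(-103057) = (222785 - 103090)/(-16654) - 585/(-103057) = 119695*(-1/16654) - 585*(-1/103057) = -119695/16654 + 585/103057 = -12325665025/1716311278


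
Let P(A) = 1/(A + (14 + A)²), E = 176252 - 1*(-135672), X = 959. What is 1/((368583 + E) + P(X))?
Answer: 947688/644908317817 ≈ 1.4695e-6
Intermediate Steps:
E = 311924 (E = 176252 + 135672 = 311924)
1/((368583 + E) + P(X)) = 1/((368583 + 311924) + 1/(959 + (14 + 959)²)) = 1/(680507 + 1/(959 + 973²)) = 1/(680507 + 1/(959 + 946729)) = 1/(680507 + 1/947688) = 1/(644908317817/947688) = 947688/644908317817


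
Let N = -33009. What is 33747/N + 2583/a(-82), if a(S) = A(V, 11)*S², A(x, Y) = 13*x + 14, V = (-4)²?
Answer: -136286801/133532408 ≈ -1.0206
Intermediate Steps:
V = 16
A(x, Y) = 14 + 13*x
a(S) = 222*S² (a(S) = (14 + 13*16)*S² = (14 + 208)*S² = 222*S²)
33747/N + 2583/a(-82) = 33747/(-33009) + 2583/((222*(-82)²)) = 33747*(-1/33009) + 2583/((222*6724)) = -11249/11003 + 2583/1492728 = -11249/11003 + 2583*(1/1492728) = -11249/11003 + 21/12136 = -136286801/133532408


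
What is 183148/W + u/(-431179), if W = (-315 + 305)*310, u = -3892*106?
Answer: -89505369/1539925 ≈ -58.123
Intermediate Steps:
u = -412552
W = -3100 (W = -10*310 = -3100)
183148/W + u/(-431179) = 183148/(-3100) - 412552/(-431179) = 183148*(-1/3100) - 412552*(-1/431179) = -1477/25 + 58936/61597 = -89505369/1539925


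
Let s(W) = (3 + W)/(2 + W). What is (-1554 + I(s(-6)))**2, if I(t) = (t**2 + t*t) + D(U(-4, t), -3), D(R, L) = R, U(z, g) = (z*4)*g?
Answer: 156725361/64 ≈ 2.4488e+6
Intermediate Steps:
U(z, g) = 4*g*z (U(z, g) = (4*z)*g = 4*g*z)
s(W) = (3 + W)/(2 + W)
I(t) = -16*t + 2*t**2 (I(t) = (t**2 + t*t) + 4*t*(-4) = (t**2 + t**2) - 16*t = 2*t**2 - 16*t = -16*t + 2*t**2)
(-1554 + I(s(-6)))**2 = (-1554 + 2*((3 - 6)/(2 - 6))*(-8 + (3 - 6)/(2 - 6)))**2 = (-1554 + 2*(-3/(-4))*(-8 - 3/(-4)))**2 = (-1554 + 2*(-1/4*(-3))*(-8 - 1/4*(-3)))**2 = (-1554 + 2*(3/4)*(-8 + 3/4))**2 = (-1554 + 2*(3/4)*(-29/4))**2 = (-1554 - 87/8)**2 = (-12519/8)**2 = 156725361/64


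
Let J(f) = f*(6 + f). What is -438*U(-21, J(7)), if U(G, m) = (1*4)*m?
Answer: -159432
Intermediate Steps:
U(G, m) = 4*m
-438*U(-21, J(7)) = -1752*7*(6 + 7) = -1752*7*13 = -1752*91 = -438*364 = -159432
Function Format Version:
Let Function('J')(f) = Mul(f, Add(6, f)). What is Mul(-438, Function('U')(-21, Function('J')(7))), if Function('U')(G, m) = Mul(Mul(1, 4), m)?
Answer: -159432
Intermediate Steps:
Function('U')(G, m) = Mul(4, m)
Mul(-438, Function('U')(-21, Function('J')(7))) = Mul(-438, Mul(4, Mul(7, Add(6, 7)))) = Mul(-438, Mul(4, Mul(7, 13))) = Mul(-438, Mul(4, 91)) = Mul(-438, 364) = -159432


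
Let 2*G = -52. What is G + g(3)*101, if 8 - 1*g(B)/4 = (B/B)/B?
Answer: 9214/3 ≈ 3071.3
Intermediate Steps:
G = -26 (G = (½)*(-52) = -26)
g(B) = 32 - 4/B (g(B) = 32 - 4*B/B/B = 32 - 4/B)
G + g(3)*101 = -26 + (32 - 4/3)*101 = -26 + (92/3)*101 = -26 + 9292/3 = 9214/3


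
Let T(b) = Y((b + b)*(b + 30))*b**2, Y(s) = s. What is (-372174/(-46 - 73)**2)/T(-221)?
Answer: -186087/29194706333611 ≈ -6.3740e-9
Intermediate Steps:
T(b) = 2*b**3*(30 + b) (T(b) = ((b + b)*(b + 30))*b**2 = ((2*b)*(30 + b))*b**2 = (2*b*(30 + b))*b**2 = 2*b**3*(30 + b))
(-372174/(-46 - 73)**2)/T(-221) = (-372174/(-46 - 73)**2)/((2*(-221)**3*(30 - 221))) = (-372174/((-119)**2))/((2*(-10793861)*(-191))) = -372174/14161/4123254902 = -372174*1/14161*(1/4123254902) = -372174/14161*1/4123254902 = -186087/29194706333611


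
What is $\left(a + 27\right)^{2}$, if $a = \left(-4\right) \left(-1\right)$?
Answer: $961$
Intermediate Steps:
$a = 4$
$\left(a + 27\right)^{2} = \left(4 + 27\right)^{2} = 31^{2} = 961$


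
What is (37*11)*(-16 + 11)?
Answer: -2035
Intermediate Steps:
(37*11)*(-16 + 11) = 407*(-5) = -2035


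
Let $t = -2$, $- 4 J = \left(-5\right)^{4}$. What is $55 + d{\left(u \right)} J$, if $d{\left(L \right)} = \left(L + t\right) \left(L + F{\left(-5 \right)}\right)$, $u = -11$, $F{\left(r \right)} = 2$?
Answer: $- \frac{72905}{4} \approx -18226.0$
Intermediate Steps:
$J = - \frac{625}{4}$ ($J = - \frac{\left(-5\right)^{4}}{4} = \left(- \frac{1}{4}\right) 625 = - \frac{625}{4} \approx -156.25$)
$d{\left(L \right)} = \left(-2 + L\right) \left(2 + L\right)$ ($d{\left(L \right)} = \left(L - 2\right) \left(L + 2\right) = \left(-2 + L\right) \left(2 + L\right)$)
$55 + d{\left(u \right)} J = 55 + \left(-4 + \left(-11\right)^{2}\right) \left(- \frac{625}{4}\right) = 55 + \left(-4 + 121\right) \left(- \frac{625}{4}\right) = 55 + 117 \left(- \frac{625}{4}\right) = 55 - \frac{73125}{4} = - \frac{72905}{4}$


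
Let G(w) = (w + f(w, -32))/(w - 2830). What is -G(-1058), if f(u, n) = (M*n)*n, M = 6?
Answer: 2543/1944 ≈ 1.3081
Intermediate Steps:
f(u, n) = 6*n**2 (f(u, n) = (6*n)*n = 6*n**2)
G(w) = (6144 + w)/(-2830 + w) (G(w) = (w + 6*(-32)**2)/(w - 2830) = (w + 6*1024)/(-2830 + w) = (w + 6144)/(-2830 + w) = (6144 + w)/(-2830 + w))
-G(-1058) = -(6144 - 1058)/(-2830 - 1058) = -5086/(-3888) = -(-1)*5086/3888 = -1*(-2543/1944) = 2543/1944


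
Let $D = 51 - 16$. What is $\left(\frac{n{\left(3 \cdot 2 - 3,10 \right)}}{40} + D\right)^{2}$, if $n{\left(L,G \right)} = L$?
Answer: $\frac{1968409}{1600} \approx 1230.3$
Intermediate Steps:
$D = 35$ ($D = 51 - 16 = 35$)
$\left(\frac{n{\left(3 \cdot 2 - 3,10 \right)}}{40} + D\right)^{2} = \left(\frac{3 \cdot 2 - 3}{40} + 35\right)^{2} = \left(\left(6 - 3\right) \frac{1}{40} + 35\right)^{2} = \left(3 \cdot \frac{1}{40} + 35\right)^{2} = \left(\frac{3}{40} + 35\right)^{2} = \left(\frac{1403}{40}\right)^{2} = \frac{1968409}{1600}$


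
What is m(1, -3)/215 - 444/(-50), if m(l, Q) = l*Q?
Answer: 9531/1075 ≈ 8.8660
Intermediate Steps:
m(l, Q) = Q*l
m(1, -3)/215 - 444/(-50) = -3*1/215 - 444/(-50) = -3*1/215 - 444*(-1/50) = -3/215 + 222/25 = 9531/1075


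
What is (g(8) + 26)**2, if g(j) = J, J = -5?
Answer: 441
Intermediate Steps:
g(j) = -5
(g(8) + 26)**2 = (-5 + 26)**2 = 21**2 = 441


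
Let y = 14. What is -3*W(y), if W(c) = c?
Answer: -42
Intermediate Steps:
-3*W(y) = -3*14 = -42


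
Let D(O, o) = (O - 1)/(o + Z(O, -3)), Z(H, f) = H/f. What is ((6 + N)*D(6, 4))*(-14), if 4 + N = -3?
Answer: 35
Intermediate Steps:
N = -7 (N = -4 - 3 = -7)
D(O, o) = (-1 + O)/(o - O/3) (D(O, o) = (O - 1)/(o + O/(-3)) = (-1 + O)/(o + O*(-1/3)) = (-1 + O)/(o - O/3))
((6 + N)*D(6, 4))*(-14) = ((6 - 7)*(3*(-1 + 6)/(-1*6 + 3*4)))*(-14) = -3*5/(-6 + 12)*(-14) = -3*5/6*(-14) = -1*5/2*(-14) = -5/2*(-14) = 35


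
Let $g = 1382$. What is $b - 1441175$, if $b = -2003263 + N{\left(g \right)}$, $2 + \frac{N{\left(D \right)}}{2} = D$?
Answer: $-3441678$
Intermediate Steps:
$N{\left(D \right)} = -4 + 2 D$
$b = -2000503$ ($b = -2003263 + \left(-4 + 2 \cdot 1382\right) = -2003263 + \left(-4 + 2764\right) = -2003263 + 2760 = -2000503$)
$b - 1441175 = -2000503 - 1441175 = -3441678$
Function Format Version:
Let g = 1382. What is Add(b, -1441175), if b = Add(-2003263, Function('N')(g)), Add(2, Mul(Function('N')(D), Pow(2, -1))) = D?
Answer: -3441678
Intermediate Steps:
Function('N')(D) = Add(-4, Mul(2, D))
b = -2000503 (b = Add(-2003263, Add(-4, Mul(2, 1382))) = Add(-2003263, Add(-4, 2764)) = Add(-2003263, 2760) = -2000503)
Add(b, -1441175) = Add(-2000503, -1441175) = -3441678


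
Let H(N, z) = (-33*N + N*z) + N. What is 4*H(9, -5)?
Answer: -1332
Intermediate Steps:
H(N, z) = -32*N + N*z
4*H(9, -5) = 4*(9*(-32 - 5)) = 4*(9*(-37)) = 4*(-333) = -1332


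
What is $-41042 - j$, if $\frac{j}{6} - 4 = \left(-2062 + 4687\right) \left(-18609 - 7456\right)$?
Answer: $410482684$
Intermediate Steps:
$j = -410523726$ ($j = 24 + 6 \left(-2062 + 4687\right) \left(-18609 - 7456\right) = 24 + 6 \cdot 2625 \left(-26065\right) = 24 + 6 \left(-68420625\right) = 24 - 410523750 = -410523726$)
$-41042 - j = -41042 - -410523726 = -41042 + 410523726 = 410482684$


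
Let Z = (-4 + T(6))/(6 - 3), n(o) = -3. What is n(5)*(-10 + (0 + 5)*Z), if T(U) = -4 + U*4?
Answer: -50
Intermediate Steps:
T(U) = -4 + 4*U
Z = 16/3 (Z = (-4 + (-4 + 4*6))/(6 - 3) = (-4 + (-4 + 24))/3 = (-4 + 20)*(1/3) = 16*(1/3) = 16/3 ≈ 5.3333)
n(5)*(-10 + (0 + 5)*Z) = -3*(-10 + (0 + 5)*(16/3)) = -3*(-10 + 5*(16/3)) = -3*(-10 + 80/3) = -3*50/3 = -50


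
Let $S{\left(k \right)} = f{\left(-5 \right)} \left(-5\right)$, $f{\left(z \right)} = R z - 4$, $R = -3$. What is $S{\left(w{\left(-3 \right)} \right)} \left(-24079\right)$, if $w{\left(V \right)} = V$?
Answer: $1324345$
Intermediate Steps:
$f{\left(z \right)} = -4 - 3 z$ ($f{\left(z \right)} = - 3 z - 4 = -4 - 3 z$)
$S{\left(k \right)} = -55$ ($S{\left(k \right)} = \left(-4 - -15\right) \left(-5\right) = \left(-4 + 15\right) \left(-5\right) = 11 \left(-5\right) = -55$)
$S{\left(w{\left(-3 \right)} \right)} \left(-24079\right) = \left(-55\right) \left(-24079\right) = 1324345$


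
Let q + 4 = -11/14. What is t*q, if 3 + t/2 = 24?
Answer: -201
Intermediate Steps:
q = -67/14 (q = -4 - 11/14 = -67/14 ≈ -4.7857)
t = 42 (t = -6 + 2*24 = -6 + 48 = 42)
t*q = 42*(-67/14) = -201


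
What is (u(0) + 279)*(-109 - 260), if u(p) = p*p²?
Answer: -102951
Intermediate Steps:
u(p) = p³
(u(0) + 279)*(-109 - 260) = (0³ + 279)*(-109 - 260) = (0 + 279)*(-369) = 279*(-369) = -102951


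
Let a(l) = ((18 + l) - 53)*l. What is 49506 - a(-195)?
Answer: 4656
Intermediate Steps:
a(l) = l*(-35 + l) (a(l) = (-35 + l)*l = l*(-35 + l))
49506 - a(-195) = 49506 - (-195)*(-35 - 195) = 49506 - (-195)*(-230) = 49506 - 1*44850 = 49506 - 44850 = 4656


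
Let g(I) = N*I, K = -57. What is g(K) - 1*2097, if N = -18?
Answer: -1071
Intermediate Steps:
g(I) = -18*I
g(K) - 1*2097 = -18*(-57) - 1*2097 = 1026 - 2097 = -1071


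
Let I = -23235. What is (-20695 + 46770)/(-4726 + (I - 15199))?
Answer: -5215/8632 ≈ -0.60415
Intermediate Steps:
(-20695 + 46770)/(-4726 + (I - 15199)) = (-20695 + 46770)/(-4726 + (-23235 - 15199)) = 26075/(-4726 - 38434) = 26075/(-43160) = 26075*(-1/43160) = -5215/8632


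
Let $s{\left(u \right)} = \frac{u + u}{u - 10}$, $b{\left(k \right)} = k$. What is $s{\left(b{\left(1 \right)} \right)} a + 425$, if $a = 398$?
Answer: $\frac{3029}{9} \approx 336.56$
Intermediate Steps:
$s{\left(u \right)} = \frac{2 u}{-10 + u}$
$s{\left(b{\left(1 \right)} \right)} a + 425 = 2 \cdot 1 \frac{1}{-10 + 1} \cdot 398 + 425 = 2 \cdot 1 \frac{1}{-9} \cdot 398 + 425 = 2 \cdot 1 \left(- \frac{1}{9}\right) 398 + 425 = \left(- \frac{2}{9}\right) 398 + 425 = - \frac{796}{9} + 425 = \frac{3029}{9}$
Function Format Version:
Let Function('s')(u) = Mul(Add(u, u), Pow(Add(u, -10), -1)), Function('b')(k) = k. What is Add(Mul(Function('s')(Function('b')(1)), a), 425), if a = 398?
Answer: Rational(3029, 9) ≈ 336.56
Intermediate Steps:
Function('s')(u) = Mul(2, u, Pow(Add(-10, u), -1)) (Function('s')(u) = Mul(Mul(2, u), Pow(Add(-10, u), -1)) = Mul(2, u, Pow(Add(-10, u), -1)))
Add(Mul(Function('s')(Function('b')(1)), a), 425) = Add(Mul(Mul(2, 1, Pow(Add(-10, 1), -1)), 398), 425) = Add(Mul(Mul(2, 1, Pow(-9, -1)), 398), 425) = Add(Mul(Mul(2, 1, Rational(-1, 9)), 398), 425) = Add(Mul(Rational(-2, 9), 398), 425) = Add(Rational(-796, 9), 425) = Rational(3029, 9)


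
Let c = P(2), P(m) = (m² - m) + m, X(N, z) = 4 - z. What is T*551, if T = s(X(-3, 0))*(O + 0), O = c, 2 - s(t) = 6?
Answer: -8816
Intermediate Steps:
P(m) = m²
s(t) = -4 (s(t) = 2 - 1*6 = 2 - 6 = -4)
c = 4 (c = 2² = 4)
O = 4
T = -16 (T = -4*(4 + 0) = -4*4 = -16)
T*551 = -16*551 = -8816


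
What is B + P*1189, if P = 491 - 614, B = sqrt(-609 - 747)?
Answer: -146247 + 2*I*sqrt(339) ≈ -1.4625e+5 + 36.824*I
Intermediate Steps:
B = 2*I*sqrt(339) (B = sqrt(-1356) = 2*I*sqrt(339) ≈ 36.824*I)
P = -123
B + P*1189 = 2*I*sqrt(339) - 123*1189 = 2*I*sqrt(339) - 146247 = -146247 + 2*I*sqrt(339)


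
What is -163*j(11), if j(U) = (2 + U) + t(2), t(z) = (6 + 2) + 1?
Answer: -3586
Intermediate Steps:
t(z) = 9 (t(z) = 8 + 1 = 9)
j(U) = 11 + U (j(U) = (2 + U) + 9 = 11 + U)
-163*j(11) = -163*(11 + 11) = -163*22 = -3586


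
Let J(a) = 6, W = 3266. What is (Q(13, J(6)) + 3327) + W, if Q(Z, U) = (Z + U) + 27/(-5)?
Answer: 33033/5 ≈ 6606.6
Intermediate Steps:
Q(Z, U) = -27/5 + U + Z (Q(Z, U) = (U + Z) + 27*(-1/5) = (U + Z) - 27/5 = -27/5 + U + Z)
(Q(13, J(6)) + 3327) + W = ((-27/5 + 6 + 13) + 3327) + 3266 = (68/5 + 3327) + 3266 = 16703/5 + 3266 = 33033/5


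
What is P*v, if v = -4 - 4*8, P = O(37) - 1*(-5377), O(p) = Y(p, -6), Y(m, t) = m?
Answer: -194904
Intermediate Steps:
O(p) = p
P = 5414 (P = 37 - 1*(-5377) = 37 + 5377 = 5414)
v = -36 (v = -4 - 32 = -36)
P*v = 5414*(-36) = -194904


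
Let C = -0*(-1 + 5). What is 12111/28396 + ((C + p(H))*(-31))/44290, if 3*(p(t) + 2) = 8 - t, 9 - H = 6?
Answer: 805034423/1886488260 ≈ 0.42674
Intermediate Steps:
H = 3 (H = 9 - 1*6 = 9 - 6 = 3)
p(t) = 2/3 - t/3 (p(t) = -2 + (8 - t)/3 = -2 + (8/3 - t/3) = 2/3 - t/3)
C = 0 (C = -0*4 = -1*0 = 0)
12111/28396 + ((C + p(H))*(-31))/44290 = 12111/28396 + ((0 + (2/3 - 1/3*3))*(-31))/44290 = 12111*(1/28396) + ((0 + (2/3 - 1))*(-31))*(1/44290) = 12111/28396 + ((0 - 1/3)*(-31))*(1/44290) = 12111/28396 - 1/3*(-31)*(1/44290) = 12111/28396 + (31/3)*(1/44290) = 12111/28396 + 31/132870 = 805034423/1886488260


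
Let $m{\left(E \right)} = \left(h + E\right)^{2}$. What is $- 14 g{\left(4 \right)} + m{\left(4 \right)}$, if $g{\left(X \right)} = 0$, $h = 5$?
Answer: $81$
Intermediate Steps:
$m{\left(E \right)} = \left(5 + E\right)^{2}$
$- 14 g{\left(4 \right)} + m{\left(4 \right)} = \left(-14\right) 0 + \left(5 + 4\right)^{2} = 0 + 9^{2} = 0 + 81 = 81$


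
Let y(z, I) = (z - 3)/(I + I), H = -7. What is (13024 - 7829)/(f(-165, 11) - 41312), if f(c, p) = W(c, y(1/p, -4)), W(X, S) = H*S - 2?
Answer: -57145/454482 ≈ -0.12574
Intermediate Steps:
y(z, I) = (-3 + z)/(2*I) (y(z, I) = (-3 + z)/((2*I)) = (-3 + z)*(1/(2*I)) = (-3 + z)/(2*I))
W(X, S) = -2 - 7*S (W(X, S) = -7*S - 2 = -2 - 7*S)
f(c, p) = -37/8 + 7/(8*p) (f(c, p) = -2 - 7*(-3 + 1/p)/(2*(-4)) = -2 - 7*(-1)*(-3 + 1/p)/(2*4) = -2 - 7*(3/8 - 1/(8*p)) = -2 + (-21/8 + 7/(8*p)) = -37/8 + 7/(8*p))
(13024 - 7829)/(f(-165, 11) - 41312) = (13024 - 7829)/((⅛)*(7 - 37*11)/11 - 41312) = 5195/((⅛)*(1/11)*(7 - 407) - 41312) = 5195/((⅛)*(1/11)*(-400) - 41312) = 5195/(-50/11 - 41312) = 5195/(-454482/11) = 5195*(-11/454482) = -57145/454482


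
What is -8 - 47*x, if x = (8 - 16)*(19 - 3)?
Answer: 6008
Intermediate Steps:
x = -128 (x = -8*16 = -128)
-8 - 47*x = -8 - 47*(-128) = -8 + 6016 = 6008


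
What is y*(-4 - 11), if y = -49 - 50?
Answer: 1485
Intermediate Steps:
y = -99
y*(-4 - 11) = -99*(-4 - 11) = -99*(-15) = 1485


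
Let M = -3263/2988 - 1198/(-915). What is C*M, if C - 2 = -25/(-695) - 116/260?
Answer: 78999207/228721025 ≈ 0.34540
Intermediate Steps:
M = 197993/911340 (M = -3263*1/2988 - 1198*(-1/915) = -3263/2988 + 1198/915 = 197993/911340 ≈ 0.21725)
C = 14364/9035 (C = 2 + (-25/(-695) - 116/260) = 2 + (-25*(-1/695) - 116*1/260) = 2 + (5/139 - 29/65) = 2 - 3706/9035 = 14364/9035 ≈ 1.5898)
C*M = (14364/9035)*(197993/911340) = 78999207/228721025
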